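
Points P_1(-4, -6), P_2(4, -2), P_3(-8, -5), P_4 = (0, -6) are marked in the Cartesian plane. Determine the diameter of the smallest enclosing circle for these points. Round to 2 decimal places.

A smallest enclosing disk is always determined by at most three of the input points on its boundary.
The farthest pair is P_2–P_3 with squared distance 153. The circle on this segment as diameter has centre (-2, -3.5) and r² = 153/4 = 38.25.
Check P_1: distance² to centre = 10.25 ≤ 38.25, so it lies inside.
All remaining points lie in this disk, and no smaller disk contains both endpoints, so this is the minimum enclosing circle.
Diameter = 2r = 2√(38.25) ≈ 12.37.

12.37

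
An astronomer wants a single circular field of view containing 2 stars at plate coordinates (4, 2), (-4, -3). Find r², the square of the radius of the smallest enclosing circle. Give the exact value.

The smallest circle enclosing two points has them as diameter endpoints.
Centre = midpoint = (0, -0.5); r² = |(4, 2)−(-4, -3)|²/4 = 89/4 = 22.25.

22.25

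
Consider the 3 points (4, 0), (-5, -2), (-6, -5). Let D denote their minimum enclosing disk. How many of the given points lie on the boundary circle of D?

2

Call the three points A, B, C in the order given.
Side lengths²: AB² = 85, AC² = 125, BC² = 10.
Since AC² = 125 ≥ 85 + 10 = 95, the angle opposite AC is not acute, so the smallest enclosing circle has AC as diameter.
Centre = midpoint of AC = (-1, -2.5), r² = 125/4 = 31.25.
The points at distance exactly r from the centre are (4, 0), (-6, -5) — 2 points.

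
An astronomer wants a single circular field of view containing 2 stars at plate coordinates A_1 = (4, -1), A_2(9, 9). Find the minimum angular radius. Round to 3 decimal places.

5.590

The smallest circle enclosing two points has them as diameter endpoints.
Centre = midpoint = (6.5, 4); r² = |A_1A_2|²/4 = 125/4 = 31.25.
r = √(31.25) ≈ 5.590.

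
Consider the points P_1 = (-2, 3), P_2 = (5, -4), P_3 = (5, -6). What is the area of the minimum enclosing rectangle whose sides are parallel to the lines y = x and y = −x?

16

In coordinates u = x + y, v = x − y the rectangle is axis-aligned; the map (x,y)→(u,v) scales areas by 2.
u-values: 1, 1, -1; range = 1 − (-1) = 2.
v-values: -5, 9, 11; range = 11 − (-5) = 16.
Area = (2 × 16) / 2 = 16.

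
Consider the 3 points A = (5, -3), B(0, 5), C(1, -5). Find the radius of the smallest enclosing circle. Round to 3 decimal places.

Side lengths²: AB² = 89, AC² = 20, BC² = 101.
Since BC² = 101 < 89 + 20 = 109, the triangle is acute, so the smallest enclosing circle is the circumcircle.
Circumcentre = (41/42, 1/21), r² = 44945/1764.
r = √(44945/1764) ≈ 5.048.

5.048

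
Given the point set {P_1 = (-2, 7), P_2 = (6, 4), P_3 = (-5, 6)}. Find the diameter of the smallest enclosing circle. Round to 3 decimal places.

11.180

Side lengths²: P_1P_2² = 73, P_1P_3² = 10, P_2P_3² = 125.
Since P_2P_3² = 125 ≥ 73 + 10 = 83, the angle opposite P_2P_3 is not acute, so the smallest enclosing circle has P_2P_3 as diameter.
Centre = midpoint of P_2P_3 = (0.5, 5), r² = 125/4 = 31.25.
Diameter = 2r = 2√(31.25) ≈ 11.180.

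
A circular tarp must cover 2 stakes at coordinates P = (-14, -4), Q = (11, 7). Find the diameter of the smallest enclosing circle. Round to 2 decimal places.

The smallest circle enclosing two points has them as diameter endpoints.
Centre = midpoint = (-1.5, 1.5); r² = |PQ|²/4 = 746/4 = 186.5.
Diameter = 2r = 2√(186.5) ≈ 27.31.

27.31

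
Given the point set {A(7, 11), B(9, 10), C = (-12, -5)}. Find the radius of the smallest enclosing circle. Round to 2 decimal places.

Side lengths²: AB² = 5, AC² = 617, BC² = 666.
Since BC² = 666 ≥ 617 + 5 = 622, the angle opposite BC is not acute, so the smallest enclosing circle has BC as diameter.
Centre = midpoint of BC = (-1.5, 2.5), r² = 666/4 = 166.5.
r = √(166.5) ≈ 12.90.

12.90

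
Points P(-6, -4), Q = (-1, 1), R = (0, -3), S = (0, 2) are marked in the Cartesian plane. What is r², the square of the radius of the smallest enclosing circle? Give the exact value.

The farthest pair is P–S with squared distance 72. The circle on this segment as diameter has centre (-3, -1) and r² = 72/4 = 18.
Check Q: distance² to centre = 8 ≤ 18, so it lies inside.
All remaining points lie in this disk, and no smaller disk contains both endpoints, so this is the minimum enclosing circle.

18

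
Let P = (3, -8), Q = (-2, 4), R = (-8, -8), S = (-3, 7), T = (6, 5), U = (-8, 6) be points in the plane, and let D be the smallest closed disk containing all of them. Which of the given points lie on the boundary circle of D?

R, T, U

The minimum enclosing circle of a finite set is fixed by two of the points (as a diameter) or three (as a circumcircle).
The minimum enclosing circle is determined by three boundary points: R, T, U.
Their circumcentre is (-41/28, -1) with r² = 71905/784.
The farthest remaining point P is at distance² 54041/784 ≤ 71905/784.
The points at distance exactly r from the centre are R, T, U — 3 points.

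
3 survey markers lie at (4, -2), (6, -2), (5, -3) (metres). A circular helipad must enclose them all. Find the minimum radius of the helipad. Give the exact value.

1

Call the three points A, B, C in the order given.
Side lengths²: AB² = 4, AC² = 2, BC² = 2.
Since AB² = 4 ≥ 2 + 2 = 4, the angle opposite AB is not acute, so the smallest enclosing circle has AB as diameter.
Centre = midpoint of AB = (5, -2), r² = 4/4 = 1.
r = √1 = 1.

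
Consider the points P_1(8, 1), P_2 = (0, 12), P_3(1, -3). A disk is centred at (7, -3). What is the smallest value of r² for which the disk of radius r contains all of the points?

274

The required radius is the distance from (7, -3) to the farthest point.
Squared distances: 17, 274, 36.
Maximum is 274, attained at P_2.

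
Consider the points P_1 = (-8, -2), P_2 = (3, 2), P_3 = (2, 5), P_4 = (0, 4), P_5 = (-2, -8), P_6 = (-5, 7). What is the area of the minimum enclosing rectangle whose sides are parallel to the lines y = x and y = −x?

153

In coordinates u = x + y, v = x − y the rectangle is axis-aligned; the map (x,y)→(u,v) scales areas by 2.
u-values: -10, 5, 7, 4, -10, 2; range = 7 − (-10) = 17.
v-values: -6, 1, -3, -4, 6, -12; range = 6 − (-12) = 18.
Area = (17 × 18) / 2 = 153.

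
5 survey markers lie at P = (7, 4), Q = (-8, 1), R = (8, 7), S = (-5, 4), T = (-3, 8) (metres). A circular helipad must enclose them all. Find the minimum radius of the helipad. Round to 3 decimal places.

8.544

The minimum enclosing circle of a finite set is fixed by two of the points (as a diameter) or three (as a circumcircle).
The farthest pair is Q–R with squared distance 292. The circle on this segment as diameter has centre (0, 4) and r² = 292/4 = 73.
Check P: distance² to centre = 49 ≤ 73, so it lies inside.
All remaining points lie in this disk, and no smaller disk contains both endpoints, so this is the minimum enclosing circle.
r = √73 ≈ 8.544.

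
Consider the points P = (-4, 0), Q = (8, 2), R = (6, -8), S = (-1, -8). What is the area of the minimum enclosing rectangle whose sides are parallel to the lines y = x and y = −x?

171

In coordinates u = x + y, v = x − y the rectangle is axis-aligned; the map (x,y)→(u,v) scales areas by 2.
u-values: -4, 10, -2, -9; range = 10 − (-9) = 19.
v-values: -4, 6, 14, 7; range = 14 − (-4) = 18.
Area = (19 × 18) / 2 = 171.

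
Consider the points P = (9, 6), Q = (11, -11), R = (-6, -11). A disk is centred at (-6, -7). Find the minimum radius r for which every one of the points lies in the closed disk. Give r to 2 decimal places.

The required radius is the distance from (-6, -7) to the farthest point.
Squared distances: 394, 305, 16.
Maximum is 394, attained at P.
r = √394 ≈ 19.85.

19.85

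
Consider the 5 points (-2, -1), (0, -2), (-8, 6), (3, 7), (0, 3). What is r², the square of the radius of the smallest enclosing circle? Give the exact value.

The minimum enclosing circle of a finite set is fixed by two of the points (as a diameter) or three (as a circumcircle).
The minimum enclosing circle is determined by three boundary points: (0, -2), (-8, 6), (3, 7).
Their circumcentre is (-2.25, 3.75) with r² = 38.125.
The farthest remaining point (-2, -1) is at distance² 22.625 ≤ 38.125.

38.125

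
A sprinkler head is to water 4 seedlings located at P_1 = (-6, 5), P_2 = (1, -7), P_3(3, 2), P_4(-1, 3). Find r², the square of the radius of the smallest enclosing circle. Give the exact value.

48.25

The minimum enclosing circle of a finite set is fixed by two of the points (as a diameter) or three (as a circumcircle).
The farthest pair is P_1–P_2 with squared distance 193. The circle on this segment as diameter has centre (-2.5, -1) and r² = 193/4 = 48.25.
Check P_3: distance² to centre = 39.25 ≤ 48.25, so it lies inside.
All remaining points lie in this disk, and no smaller disk contains both endpoints, so this is the minimum enclosing circle.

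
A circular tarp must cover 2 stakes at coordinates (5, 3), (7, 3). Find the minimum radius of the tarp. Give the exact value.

1

The smallest circle enclosing two points has them as diameter endpoints.
Centre = midpoint = (6, 3); r² = |(5, 3)−(7, 3)|²/4 = 4/4 = 1.
r = √1 = 1.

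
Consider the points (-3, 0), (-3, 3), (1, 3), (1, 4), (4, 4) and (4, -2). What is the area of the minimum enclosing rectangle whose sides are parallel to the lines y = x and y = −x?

In coordinates u = x + y, v = x − y the rectangle is axis-aligned; the map (x,y)→(u,v) scales areas by 2.
u-values: -3, 0, 4, 5, 8, 2; range = 8 − (-3) = 11.
v-values: -3, -6, -2, -3, 0, 6; range = 6 − (-6) = 12.
Area = (11 × 12) / 2 = 66.

66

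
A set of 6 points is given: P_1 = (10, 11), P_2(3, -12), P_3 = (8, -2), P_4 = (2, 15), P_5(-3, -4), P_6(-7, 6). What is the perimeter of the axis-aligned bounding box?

88

Width = max x − min x = 10 − (-7) = 17.
Height = max y − min y = 15 − (-12) = 27.
Perimeter = 2(17 + 27) = 88.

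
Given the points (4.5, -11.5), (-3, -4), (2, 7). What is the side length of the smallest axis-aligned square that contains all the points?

The bounding box has width 7.5 and height 18.5.
An axis-aligned square enclosing the set must have side ≥ max(width, height).
So the minimum side is max(7.5, 18.5) = 18.5.

18.5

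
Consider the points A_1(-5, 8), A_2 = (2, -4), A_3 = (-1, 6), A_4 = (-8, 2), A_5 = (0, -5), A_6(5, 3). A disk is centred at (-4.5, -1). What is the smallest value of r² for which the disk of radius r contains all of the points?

The required radius is the distance from (-4.5, -1) to the farthest point.
Squared distances: 81.25, 51.25, 61.25, 21.25, 36.25, 106.25.
Maximum is 106.25, attained at A_6.

106.25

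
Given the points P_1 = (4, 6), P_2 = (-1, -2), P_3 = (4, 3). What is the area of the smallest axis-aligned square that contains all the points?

The bounding box has width 5 and height 8.
An axis-aligned square enclosing the set must have side ≥ max(width, height).
So the minimum side is max(5, 8) = 8.
Area = 8² = 64.

64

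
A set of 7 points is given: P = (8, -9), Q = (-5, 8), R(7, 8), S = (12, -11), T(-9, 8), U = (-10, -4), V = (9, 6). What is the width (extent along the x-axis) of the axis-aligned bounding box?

max x = 12, min x = -10, so width = 22.

22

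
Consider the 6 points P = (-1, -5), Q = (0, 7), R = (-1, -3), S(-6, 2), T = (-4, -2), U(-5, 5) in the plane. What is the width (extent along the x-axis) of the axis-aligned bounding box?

max x = 0, min x = -6, so width = 6.

6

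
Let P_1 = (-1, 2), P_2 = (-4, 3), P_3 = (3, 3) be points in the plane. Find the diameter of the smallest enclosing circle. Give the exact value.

Side lengths²: P_1P_2² = 10, P_1P_3² = 17, P_2P_3² = 49.
Since P_2P_3² = 49 ≥ 17 + 10 = 27, the angle opposite P_2P_3 is not acute, so the smallest enclosing circle has P_2P_3 as diameter.
Centre = midpoint of P_2P_3 = (-0.5, 3), r² = 49/4 = 12.25.
Diameter = 2r = 2√(12.25) = 7.

7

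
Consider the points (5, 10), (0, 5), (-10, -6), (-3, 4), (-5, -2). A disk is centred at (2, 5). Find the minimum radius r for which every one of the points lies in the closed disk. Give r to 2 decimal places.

The required radius is the distance from (2, 5) to the farthest point.
Squared distances: 34, 4, 265, 26, 98.
Maximum is 265, attained at (-10, -6).
r = √265 ≈ 16.28.

16.28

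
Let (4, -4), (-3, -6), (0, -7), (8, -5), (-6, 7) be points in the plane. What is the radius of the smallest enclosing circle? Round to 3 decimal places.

9.220

A smallest enclosing disk is always determined by at most three of the input points on its boundary.
The farthest pair is (8, -5)–(-6, 7) with squared distance 340. The circle on this segment as diameter has centre (1, 1) and r² = 340/4 = 85.
Check (4, -4): distance² to centre = 34 ≤ 85, so it lies inside.
All remaining points lie in this disk, and no smaller disk contains both endpoints, so this is the minimum enclosing circle.
r = √85 ≈ 9.220.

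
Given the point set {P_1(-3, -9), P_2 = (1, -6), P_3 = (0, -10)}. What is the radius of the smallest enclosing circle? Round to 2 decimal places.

2.51

Side lengths²: P_1P_2² = 25, P_1P_3² = 10, P_2P_3² = 17.
Since P_1P_2² = 25 < 17 + 10 = 27, the triangle is acute, so the smallest enclosing circle is the circumcircle.
Circumcentre = (-23/26, -199/26), r² = 2125/338.
r = √(2125/338) ≈ 2.51.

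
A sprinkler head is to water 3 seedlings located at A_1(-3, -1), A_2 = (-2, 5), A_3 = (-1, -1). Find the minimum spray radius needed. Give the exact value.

Side lengths²: A_1A_2² = 37, A_1A_3² = 4, A_2A_3² = 37.
Since A_2A_3² = 37 < 37 + 4 = 41, the triangle is acute, so the smallest enclosing circle is the circumcircle.
Circumcentre = (-2, 23/12), r² = 1369/144.
r = √(1369/144) = 37/12.

37/12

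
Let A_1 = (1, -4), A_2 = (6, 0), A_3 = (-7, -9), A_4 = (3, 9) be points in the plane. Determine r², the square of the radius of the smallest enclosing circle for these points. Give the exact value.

By Welzl's lemma the MEC is supported by two points (diametrically opposite) or three points (on a circumcircle).
The farthest pair is A_3–A_4 with squared distance 424. The circle on this segment as diameter has centre (-2, 0) and r² = 424/4 = 106.
Check A_1: distance² to centre = 25 ≤ 106, so it lies inside.
All remaining points lie in this disk, and no smaller disk contains both endpoints, so this is the minimum enclosing circle.

106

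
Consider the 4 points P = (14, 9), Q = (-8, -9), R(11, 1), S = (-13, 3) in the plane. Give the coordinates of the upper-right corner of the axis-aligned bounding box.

x-range [-13, 14], y-range [-9, 9].
The upper-right corner is (14, 9).

(14, 9)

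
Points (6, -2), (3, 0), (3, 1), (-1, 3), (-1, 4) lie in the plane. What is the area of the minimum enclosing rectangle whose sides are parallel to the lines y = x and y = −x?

13

In coordinates u = x + y, v = x − y the rectangle is axis-aligned; the map (x,y)→(u,v) scales areas by 2.
u-values: 4, 3, 4, 2, 3; range = 4 − 2 = 2.
v-values: 8, 3, 2, -4, -5; range = 8 − (-5) = 13.
Area = (2 × 13) / 2 = 13.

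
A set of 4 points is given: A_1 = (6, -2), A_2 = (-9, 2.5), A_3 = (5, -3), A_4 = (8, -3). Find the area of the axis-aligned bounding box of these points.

x ranges over [-9, 8], width 17.
y ranges over [-3, 2.5], height 5.5.
Area = 17 × 5.5 = 93.5.

93.5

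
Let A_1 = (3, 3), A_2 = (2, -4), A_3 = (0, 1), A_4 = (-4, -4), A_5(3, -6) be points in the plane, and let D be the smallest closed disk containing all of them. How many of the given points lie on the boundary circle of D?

By Welzl's lemma the MEC is supported by two points (diametrically opposite) or three points (on a circumcircle).
The minimum enclosing circle is determined by three boundary points: A_1, A_4, A_5.
Their circumcentre is (0.5, -1.5) with r² = 26.5.
The farthest remaining point A_2 is at distance² 8.5 ≤ 26.5.
The points at distance exactly r from the centre are A_1, A_4, A_5 — 3 points.

3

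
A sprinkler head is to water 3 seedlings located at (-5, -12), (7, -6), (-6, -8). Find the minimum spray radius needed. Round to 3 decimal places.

6.737

Call the three points A, B, C in the order given.
Side lengths²: AB² = 180, AC² = 17, BC² = 173.
Since AB² = 180 < 173 + 17 = 190, the triangle is acute, so the smallest enclosing circle is the circumcircle.
Circumcentre = (13/18, -76/9), r² = 14705/324.
r = √(14705/324) ≈ 6.737.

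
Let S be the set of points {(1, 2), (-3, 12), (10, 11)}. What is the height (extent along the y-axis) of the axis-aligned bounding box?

10

max y = 12, min y = 2, so height = 10.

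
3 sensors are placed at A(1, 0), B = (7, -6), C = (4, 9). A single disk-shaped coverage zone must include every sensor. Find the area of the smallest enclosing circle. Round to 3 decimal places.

183.783

Side lengths²: AB² = 72, AC² = 90, BC² = 234.
Since BC² = 234 ≥ 90 + 72 = 162, the angle opposite BC is not acute, so the smallest enclosing circle has BC as diameter.
Centre = midpoint of BC = (5.5, 1.5), r² = 234/4 = 58.5.
Area = π·r² = π·58.5 ≈ 183.783.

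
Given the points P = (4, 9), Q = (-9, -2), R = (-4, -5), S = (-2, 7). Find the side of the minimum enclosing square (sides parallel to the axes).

14

The bounding box has width 13 and height 14.
An axis-aligned square enclosing the set must have side ≥ max(width, height).
So the minimum side is max(13, 14) = 14.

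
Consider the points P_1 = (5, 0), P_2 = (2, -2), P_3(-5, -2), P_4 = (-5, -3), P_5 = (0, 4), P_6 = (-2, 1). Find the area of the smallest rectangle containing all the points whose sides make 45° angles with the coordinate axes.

In coordinates u = x + y, v = x − y the rectangle is axis-aligned; the map (x,y)→(u,v) scales areas by 2.
u-values: 5, 0, -7, -8, 4, -1; range = 5 − (-8) = 13.
v-values: 5, 4, -3, -2, -4, -3; range = 5 − (-4) = 9.
Area = (13 × 9) / 2 = 58.5.

58.5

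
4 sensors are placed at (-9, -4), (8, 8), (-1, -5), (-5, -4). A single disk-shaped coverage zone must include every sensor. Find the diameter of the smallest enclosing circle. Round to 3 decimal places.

The minimum enclosing circle of a finite set is fixed by two of the points (as a diameter) or three (as a circumcircle).
The farthest pair is (-9, -4)–(8, 8) with squared distance 433. The circle on this segment as diameter has centre (-0.5, 2) and r² = 433/4 = 108.25.
Check (-1, -5): distance² to centre = 49.25 ≤ 108.25, so it lies inside.
All remaining points lie in this disk, and no smaller disk contains both endpoints, so this is the minimum enclosing circle.
Diameter = 2r = 2√(108.25) ≈ 20.809.

20.809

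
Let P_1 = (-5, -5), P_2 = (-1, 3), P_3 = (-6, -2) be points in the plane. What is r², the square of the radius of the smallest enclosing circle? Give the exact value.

Side lengths²: P_1P_2² = 80, P_1P_3² = 10, P_2P_3² = 50.
Since P_1P_2² = 80 ≥ 50 + 10 = 60, the angle opposite P_1P_2 is not acute, so the smallest enclosing circle has P_1P_2 as diameter.
Centre = midpoint of P_1P_2 = (-3, -1), r² = 80/4 = 20.

20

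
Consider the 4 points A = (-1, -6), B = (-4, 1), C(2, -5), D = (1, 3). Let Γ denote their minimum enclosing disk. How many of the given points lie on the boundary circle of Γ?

The minimum enclosing circle is determined by three boundary points: A, B, D.
Their circumcentre is (-9/82, -121/82) with r² = 71485/3362.
The farthest remaining point C is at distance² 56725/3362 ≤ 71485/3362.
The points at distance exactly r from the centre are A, B, D — 3 points.

3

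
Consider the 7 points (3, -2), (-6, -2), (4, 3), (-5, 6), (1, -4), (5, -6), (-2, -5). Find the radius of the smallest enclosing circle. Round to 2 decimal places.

7.81

The minimum enclosing circle of a finite set is fixed by two of the points (as a diameter) or three (as a circumcircle).
The farthest pair is (-5, 6)–(5, -6) with squared distance 244. The circle on this segment as diameter has centre (0, 0) and r² = 244/4 = 61.
Check (3, -2): distance² to centre = 13 ≤ 61, so it lies inside.
All remaining points lie in this disk, and no smaller disk contains both endpoints, so this is the minimum enclosing circle.
r = √61 ≈ 7.81.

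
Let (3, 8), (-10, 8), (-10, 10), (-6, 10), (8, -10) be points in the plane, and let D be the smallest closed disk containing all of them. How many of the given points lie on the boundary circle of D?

2

The farthest pair is (-10, 10)–(8, -10) with squared distance 724. The circle on this segment as diameter has centre (-1, 0) and r² = 724/4 = 181.
Check (3, 8): distance² to centre = 80 ≤ 181, so it lies inside.
All remaining points lie in this disk, and no smaller disk contains both endpoints, so this is the minimum enclosing circle.
The points at distance exactly r from the centre are (-10, 10), (8, -10) — 2 points.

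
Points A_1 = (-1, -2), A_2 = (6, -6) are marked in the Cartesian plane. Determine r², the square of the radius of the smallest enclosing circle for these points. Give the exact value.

16.25

The smallest circle enclosing two points has them as diameter endpoints.
Centre = midpoint = (2.5, -4); r² = |A_1A_2|²/4 = 65/4 = 16.25.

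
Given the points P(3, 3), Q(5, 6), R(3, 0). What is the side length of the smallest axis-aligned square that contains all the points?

6

The bounding box has width 2 and height 6.
An axis-aligned square enclosing the set must have side ≥ max(width, height).
So the minimum side is max(2, 6) = 6.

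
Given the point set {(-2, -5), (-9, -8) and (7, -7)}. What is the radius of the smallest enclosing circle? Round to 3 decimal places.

Call the three points A, B, C in the order given.
Side lengths²: AB² = 58, AC² = 85, BC² = 257.
Since BC² = 257 ≥ 85 + 58 = 143, the angle opposite BC is not acute, so the smallest enclosing circle has BC as diameter.
Centre = midpoint of BC = (-1, -7.5), r² = 257/4 = 64.25.
r = √(64.25) ≈ 8.016.

8.016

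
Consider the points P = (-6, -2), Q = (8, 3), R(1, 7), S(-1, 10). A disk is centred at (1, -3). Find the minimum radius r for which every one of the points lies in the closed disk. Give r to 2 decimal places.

13.15

The required radius is the distance from (1, -3) to the farthest point.
Squared distances: 50, 85, 100, 173.
Maximum is 173, attained at S.
r = √173 ≈ 13.15.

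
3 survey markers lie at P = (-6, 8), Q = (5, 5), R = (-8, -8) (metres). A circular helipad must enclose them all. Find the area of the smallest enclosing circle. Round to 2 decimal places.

270.88

Side lengths²: PQ² = 130, PR² = 260, QR² = 338.
Since QR² = 338 < 260 + 130 = 390, the triangle is acute, so the smallest enclosing circle is the circumcircle.
Circumcentre = (-17/7, -4/7), r² = 4225/49.
Area = π·r² = π·4225/49 ≈ 270.88.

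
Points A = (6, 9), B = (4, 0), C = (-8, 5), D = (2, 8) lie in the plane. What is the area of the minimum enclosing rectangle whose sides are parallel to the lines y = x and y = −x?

153

In coordinates u = x + y, v = x − y the rectangle is axis-aligned; the map (x,y)→(u,v) scales areas by 2.
u-values: 15, 4, -3, 10; range = 15 − (-3) = 18.
v-values: -3, 4, -13, -6; range = 4 − (-13) = 17.
Area = (18 × 17) / 2 = 153.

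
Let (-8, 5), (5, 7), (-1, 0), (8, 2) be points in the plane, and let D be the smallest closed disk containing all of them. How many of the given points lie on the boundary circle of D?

The minimum enclosing circle of a finite set is fixed by two of the points (as a diameter) or three (as a circumcircle).
The farthest pair is (-8, 5)–(8, 2) with squared distance 265. The circle on this segment as diameter has centre (0, 3.5) and r² = 265/4 = 66.25.
Check (5, 7): distance² to centre = 37.25 ≤ 66.25, so it lies inside.
All remaining points lie in this disk, and no smaller disk contains both endpoints, so this is the minimum enclosing circle.
The points at distance exactly r from the centre are (-8, 5), (8, 2) — 2 points.

2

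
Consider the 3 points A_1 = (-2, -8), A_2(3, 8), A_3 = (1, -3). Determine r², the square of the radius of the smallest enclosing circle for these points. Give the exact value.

70.25

Side lengths²: A_1A_2² = 281, A_1A_3² = 34, A_2A_3² = 125.
Since A_1A_2² = 281 ≥ 125 + 34 = 159, the angle opposite A_1A_2 is not acute, so the smallest enclosing circle has A_1A_2 as diameter.
Centre = midpoint of A_1A_2 = (0.5, 0), r² = 281/4 = 70.25.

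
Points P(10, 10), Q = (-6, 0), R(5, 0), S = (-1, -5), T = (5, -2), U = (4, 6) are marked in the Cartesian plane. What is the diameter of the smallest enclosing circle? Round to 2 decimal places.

The minimum enclosing circle of a finite set is fixed by two of the points (as a diameter) or three (as a circumcircle).
The minimum enclosing circle is determined by three boundary points: P, Q, S.
Their circumcentre is (36/13, 49/13) with r² = 15397/169.
The farthest remaining point T is at distance² 6466/169 ≤ 15397/169.
Diameter = 2r = 2√(15397/169) ≈ 19.09.

19.09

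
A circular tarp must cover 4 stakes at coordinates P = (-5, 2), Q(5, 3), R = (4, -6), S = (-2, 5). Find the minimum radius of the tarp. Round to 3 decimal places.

By Welzl's lemma the MEC is supported by two points (diametrically opposite) or three points (on a circumcircle).
The minimum enclosing circle is determined by three boundary points: P, R, S.
Their circumcentre is (23/34, -23/34) with r² = 22765/578.
The farthest remaining point Q is at distance² 18617/578 ≤ 22765/578.
r = √(22765/578) ≈ 6.276.

6.276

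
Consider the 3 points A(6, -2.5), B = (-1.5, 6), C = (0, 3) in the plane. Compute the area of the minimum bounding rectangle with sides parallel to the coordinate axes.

63.75

x ranges over [-1.5, 6], width 7.5.
y ranges over [-2.5, 6], height 8.5.
Area = 7.5 × 8.5 = 63.75.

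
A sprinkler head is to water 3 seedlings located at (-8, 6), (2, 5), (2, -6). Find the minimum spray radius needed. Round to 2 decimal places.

7.81

Call the three points A, B, C in the order given.
Side lengths²: AB² = 101, AC² = 244, BC² = 121.
Since AC² = 244 ≥ 121 + 101 = 222, the angle opposite AC is not acute, so the smallest enclosing circle has AC as diameter.
Centre = midpoint of AC = (-3, 0), r² = 244/4 = 61.
r = √61 ≈ 7.81.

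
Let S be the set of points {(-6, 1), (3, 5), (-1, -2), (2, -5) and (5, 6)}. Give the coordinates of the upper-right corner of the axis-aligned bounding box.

x-range [-6, 5], y-range [-5, 6].
The upper-right corner is (5, 6).

(5, 6)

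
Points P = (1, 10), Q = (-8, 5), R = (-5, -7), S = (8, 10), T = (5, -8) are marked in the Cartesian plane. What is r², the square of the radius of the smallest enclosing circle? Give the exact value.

The minimum enclosing circle of a finite set is fixed by two of the points (as a diameter) or three (as a circumcircle).
The farthest pair is R–S with squared distance 458. The circle on this segment as diameter has centre (1.5, 1.5) and r² = 458/4 = 114.5.
Check P: distance² to centre = 72.5 ≤ 114.5, so it lies inside.
All remaining points lie in this disk, and no smaller disk contains both endpoints, so this is the minimum enclosing circle.

114.5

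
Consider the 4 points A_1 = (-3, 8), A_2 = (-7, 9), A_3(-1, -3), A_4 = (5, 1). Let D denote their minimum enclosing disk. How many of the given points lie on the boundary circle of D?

3

By Welzl's lemma the MEC is supported by two points (diametrically opposite) or three points (on a circumcircle).
The minimum enclosing circle is determined by three boundary points: A_2, A_3, A_4.
Their circumcentre is (-1.5, 4.25) with r² = 52.8125.
The farthest remaining point A_1 is at distance² 16.3125 ≤ 52.8125.
The points at distance exactly r from the centre are A_2, A_3, A_4 — 3 points.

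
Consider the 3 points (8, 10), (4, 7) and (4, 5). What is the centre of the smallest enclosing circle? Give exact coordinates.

Call the three points A, B, C in the order given.
Side lengths²: AB² = 25, AC² = 41, BC² = 4.
Since AC² = 41 ≥ 25 + 4 = 29, the angle opposite AC is not acute, so the smallest enclosing circle has AC as diameter.
Centre = midpoint of AC = (6, 7.5), r² = 41/4 = 10.25.
Centre = (6, 7.5).

(6, 7.5)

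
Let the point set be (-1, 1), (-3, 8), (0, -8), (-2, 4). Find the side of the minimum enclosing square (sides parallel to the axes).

16

The bounding box has width 3 and height 16.
An axis-aligned square enclosing the set must have side ≥ max(width, height).
So the minimum side is max(3, 16) = 16.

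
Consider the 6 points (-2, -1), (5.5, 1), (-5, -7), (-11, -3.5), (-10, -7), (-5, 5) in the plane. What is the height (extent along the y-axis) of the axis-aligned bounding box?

12

max y = 5, min y = -7, so height = 12.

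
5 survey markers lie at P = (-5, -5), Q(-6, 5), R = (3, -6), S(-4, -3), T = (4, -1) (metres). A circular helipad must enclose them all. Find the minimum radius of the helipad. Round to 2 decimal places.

The minimum enclosing circle of a finite set is fixed by two of the points (as a diameter) or three (as a circumcircle).
The farthest pair is Q–R with squared distance 202. The circle on this segment as diameter has centre (-1.5, -0.5) and r² = 202/4 = 50.5.
Check P: distance² to centre = 32.5 ≤ 50.5, so it lies inside.
All remaining points lie in this disk, and no smaller disk contains both endpoints, so this is the minimum enclosing circle.
r = √(50.5) ≈ 7.11.

7.11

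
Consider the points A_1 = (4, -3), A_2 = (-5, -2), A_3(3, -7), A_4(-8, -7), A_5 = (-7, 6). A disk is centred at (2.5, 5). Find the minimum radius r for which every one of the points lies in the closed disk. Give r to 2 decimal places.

The required radius is the distance from (2.5, 5) to the farthest point.
Squared distances: 66.25, 105.25, 144.25, 254.25, 91.25.
Maximum is 254.25, attained at A_4.
r = √(254.25) ≈ 15.95.

15.95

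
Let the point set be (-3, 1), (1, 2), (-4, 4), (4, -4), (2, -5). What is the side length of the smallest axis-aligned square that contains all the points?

9

The bounding box has width 8 and height 9.
An axis-aligned square enclosing the set must have side ≥ max(width, height).
So the minimum side is max(8, 9) = 9.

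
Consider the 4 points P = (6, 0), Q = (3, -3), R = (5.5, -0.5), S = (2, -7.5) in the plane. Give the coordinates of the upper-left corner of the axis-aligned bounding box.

(2, 0)

x-range [2, 6], y-range [-7.5, 0].
The upper-left corner is (2, 0).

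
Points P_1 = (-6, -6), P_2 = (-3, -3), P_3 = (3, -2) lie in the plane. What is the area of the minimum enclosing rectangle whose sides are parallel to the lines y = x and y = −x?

In coordinates u = x + y, v = x − y the rectangle is axis-aligned; the map (x,y)→(u,v) scales areas by 2.
u-values: -12, -6, 1; range = 1 − (-12) = 13.
v-values: 0, 0, 5; range = 5 − 0 = 5.
Area = (13 × 5) / 2 = 32.5.

32.5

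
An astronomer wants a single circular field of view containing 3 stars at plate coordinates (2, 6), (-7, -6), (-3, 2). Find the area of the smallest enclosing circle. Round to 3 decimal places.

176.715

Call the three points A, B, C in the order given.
Side lengths²: AB² = 225, AC² = 41, BC² = 80.
Since AB² = 225 ≥ 80 + 41 = 121, the angle opposite AB is not acute, so the smallest enclosing circle has AB as diameter.
Centre = midpoint of AB = (-2.5, 0), r² = 225/4 = 56.25.
Area = π·r² = π·56.25 ≈ 176.715.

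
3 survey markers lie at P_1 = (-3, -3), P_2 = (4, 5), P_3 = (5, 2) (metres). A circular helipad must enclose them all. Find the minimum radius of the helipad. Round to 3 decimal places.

5.315

Side lengths²: P_1P_2² = 113, P_1P_3² = 89, P_2P_3² = 10.
Since P_1P_2² = 113 ≥ 89 + 10 = 99, the angle opposite P_1P_2 is not acute, so the smallest enclosing circle has P_1P_2 as diameter.
Centre = midpoint of P_1P_2 = (0.5, 1), r² = 113/4 = 28.25.
r = √(28.25) ≈ 5.315.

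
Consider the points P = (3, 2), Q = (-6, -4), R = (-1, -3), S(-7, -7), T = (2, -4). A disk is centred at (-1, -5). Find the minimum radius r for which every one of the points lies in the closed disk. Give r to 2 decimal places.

8.06

The required radius is the distance from (-1, -5) to the farthest point.
Squared distances: 65, 26, 4, 40, 10.
Maximum is 65, attained at P.
r = √65 ≈ 8.06.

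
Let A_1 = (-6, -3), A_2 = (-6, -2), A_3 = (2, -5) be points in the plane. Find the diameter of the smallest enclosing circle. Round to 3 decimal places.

8.544

Side lengths²: A_1A_2² = 1, A_1A_3² = 68, A_2A_3² = 73.
Since A_2A_3² = 73 ≥ 68 + 1 = 69, the angle opposite A_2A_3 is not acute, so the smallest enclosing circle has A_2A_3 as diameter.
Centre = midpoint of A_2A_3 = (-2, -3.5), r² = 73/4 = 18.25.
Diameter = 2r = 2√(18.25) ≈ 8.544.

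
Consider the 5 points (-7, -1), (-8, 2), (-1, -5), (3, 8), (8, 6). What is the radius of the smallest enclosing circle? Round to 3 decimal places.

8.301

By Welzl's lemma the MEC is supported by two points (diametrically opposite) or three points (on a circumcircle).
The minimum enclosing circle is determined by three boundary points: (-7, -1), (-8, 2), (8, 6).
Their circumcentre is (3/13, 40/13) with r² = 11645/169.
The farthest remaining point (-1, -5) is at distance² 11281/169 ≤ 11645/169.
r = √(11645/169) ≈ 8.301.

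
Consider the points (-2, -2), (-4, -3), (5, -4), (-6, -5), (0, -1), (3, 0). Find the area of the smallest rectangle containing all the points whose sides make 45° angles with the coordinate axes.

In coordinates u = x + y, v = x − y the rectangle is axis-aligned; the map (x,y)→(u,v) scales areas by 2.
u-values: -4, -7, 1, -11, -1, 3; range = 3 − (-11) = 14.
v-values: 0, -1, 9, -1, 1, 3; range = 9 − (-1) = 10.
Area = (14 × 10) / 2 = 70.

70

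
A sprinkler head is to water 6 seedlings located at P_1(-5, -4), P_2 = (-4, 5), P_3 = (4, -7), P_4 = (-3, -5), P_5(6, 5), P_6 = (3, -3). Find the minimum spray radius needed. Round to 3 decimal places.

A smallest enclosing disk is always determined by at most three of the input points on its boundary.
The minimum enclosing circle is determined by three boundary points: P_2, P_3, P_5.
Their circumcentre is (1, -1/3) with r² = 481/9.
The farthest remaining point P_1 is at distance² 445/9 ≤ 481/9.
r = √(481/9) ≈ 7.311.

7.311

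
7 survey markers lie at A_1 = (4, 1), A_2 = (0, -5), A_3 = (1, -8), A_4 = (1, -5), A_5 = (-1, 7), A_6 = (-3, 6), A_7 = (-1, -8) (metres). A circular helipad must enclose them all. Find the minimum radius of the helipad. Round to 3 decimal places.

By Welzl's lemma the MEC is supported by two points (diametrically opposite) or three points (on a circumcircle).
The farthest pair is A_3–A_5 with squared distance 229. The circle on this segment as diameter has centre (0, -0.5) and r² = 229/4 = 57.25.
Check A_1: distance² to centre = 18.25 ≤ 57.25, so it lies inside.
All remaining points lie in this disk, and no smaller disk contains both endpoints, so this is the minimum enclosing circle.
r = √(57.25) ≈ 7.566.

7.566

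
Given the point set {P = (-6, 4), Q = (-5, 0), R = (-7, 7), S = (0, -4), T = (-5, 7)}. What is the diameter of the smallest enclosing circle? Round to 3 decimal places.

The minimum enclosing circle of a finite set is fixed by two of the points (as a diameter) or three (as a circumcircle).
The farthest pair is R–S with squared distance 170. The circle on this segment as diameter has centre (-3.5, 1.5) and r² = 170/4 = 42.5.
Check P: distance² to centre = 12.5 ≤ 42.5, so it lies inside.
All remaining points lie in this disk, and no smaller disk contains both endpoints, so this is the minimum enclosing circle.
Diameter = 2r = 2√(42.5) ≈ 13.038.

13.038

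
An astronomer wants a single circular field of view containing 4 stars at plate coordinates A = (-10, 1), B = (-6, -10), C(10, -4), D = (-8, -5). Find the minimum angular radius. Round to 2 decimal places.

A smallest enclosing disk is always determined by at most three of the input points on its boundary.
The minimum enclosing circle is determined by three boundary points: A, B, C.
Their circumcentre is (-0.025, -1.6) with r² = 106.260625.
The farthest remaining point D is at distance² 75.160625 ≤ 106.260625.
r = √(106.260625) ≈ 10.31.

10.31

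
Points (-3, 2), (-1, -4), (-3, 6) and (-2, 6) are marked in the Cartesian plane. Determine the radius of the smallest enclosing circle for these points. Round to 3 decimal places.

5.099

The farthest pair is (-1, -4)–(-3, 6) with squared distance 104. The circle on this segment as diameter has centre (-2, 1) and r² = 104/4 = 26.
Check (-3, 2): distance² to centre = 2 ≤ 26, so it lies inside.
All remaining points lie in this disk, and no smaller disk contains both endpoints, so this is the minimum enclosing circle.
r = √26 ≈ 5.099.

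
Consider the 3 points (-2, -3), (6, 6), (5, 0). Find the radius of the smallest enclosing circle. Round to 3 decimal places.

6.021

Call the three points A, B, C in the order given.
Side lengths²: AB² = 145, AC² = 58, BC² = 37.
Since AB² = 145 ≥ 58 + 37 = 95, the angle opposite AB is not acute, so the smallest enclosing circle has AB as diameter.
Centre = midpoint of AB = (2, 1.5), r² = 145/4 = 36.25.
r = √(36.25) ≈ 6.021.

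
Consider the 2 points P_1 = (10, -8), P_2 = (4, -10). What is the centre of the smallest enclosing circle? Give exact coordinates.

(7, -9)

The smallest circle enclosing two points has them as diameter endpoints.
Centre = midpoint = (7, -9); r² = |P_1P_2|²/4 = 40/4 = 10.
Centre = (7, -9).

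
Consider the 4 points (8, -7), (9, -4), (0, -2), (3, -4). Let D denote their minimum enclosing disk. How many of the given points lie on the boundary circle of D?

3

The minimum enclosing circle is determined by three boundary points: (8, -7), (9, -4), (0, -2).
Their circumcentre is (247/58, -237/58) with r² = 37825/1682.
The farthest remaining point (3, -4) is at distance² 2677/1682 ≤ 37825/1682.
The points at distance exactly r from the centre are (8, -7), (9, -4), (0, -2) — 3 points.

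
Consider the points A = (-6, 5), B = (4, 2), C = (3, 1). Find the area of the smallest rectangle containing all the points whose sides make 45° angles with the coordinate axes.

45.5

In coordinates u = x + y, v = x − y the rectangle is axis-aligned; the map (x,y)→(u,v) scales areas by 2.
u-values: -1, 6, 4; range = 6 − (-1) = 7.
v-values: -11, 2, 2; range = 2 − (-11) = 13.
Area = (7 × 13) / 2 = 45.5.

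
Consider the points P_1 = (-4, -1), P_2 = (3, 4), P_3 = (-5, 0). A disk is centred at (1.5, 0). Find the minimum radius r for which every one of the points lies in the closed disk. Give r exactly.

6.5

The required radius is the distance from (1.5, 0) to the farthest point.
Squared distances: 31.25, 18.25, 42.25.
Maximum is 42.25, attained at P_3.
r = √(42.25) = 6.5.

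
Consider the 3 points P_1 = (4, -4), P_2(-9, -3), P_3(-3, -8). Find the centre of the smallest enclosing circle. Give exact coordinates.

Side lengths²: P_1P_2² = 170, P_1P_3² = 65, P_2P_3² = 61.
Since P_1P_2² = 170 ≥ 65 + 61 = 126, the angle opposite P_1P_2 is not acute, so the smallest enclosing circle has P_1P_2 as diameter.
Centre = midpoint of P_1P_2 = (-2.5, -3.5), r² = 170/4 = 42.5.
Centre = (-2.5, -3.5).

(-2.5, -3.5)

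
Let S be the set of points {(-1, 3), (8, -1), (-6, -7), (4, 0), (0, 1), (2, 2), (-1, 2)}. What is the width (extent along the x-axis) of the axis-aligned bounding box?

14

max x = 8, min x = -6, so width = 14.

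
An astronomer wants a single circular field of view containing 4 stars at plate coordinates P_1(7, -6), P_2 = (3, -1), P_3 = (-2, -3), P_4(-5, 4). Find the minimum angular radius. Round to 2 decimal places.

7.81

A smallest enclosing disk is always determined by at most three of the input points on its boundary.
The farthest pair is P_1–P_4 with squared distance 244. The circle on this segment as diameter has centre (1, -1) and r² = 244/4 = 61.
Check P_2: distance² to centre = 4 ≤ 61, so it lies inside.
All remaining points lie in this disk, and no smaller disk contains both endpoints, so this is the minimum enclosing circle.
r = √61 ≈ 7.81.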